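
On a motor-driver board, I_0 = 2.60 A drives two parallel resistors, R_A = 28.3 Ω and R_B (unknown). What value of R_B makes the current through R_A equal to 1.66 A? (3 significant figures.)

The fraction through R_A equals R_B/(R_A+R_B).
With f = 0.6385, R_B = R_A · f/(1−f) = 28.3 × 1.766 = 49.98 Ω.

R_B ≈ 50.0 Ω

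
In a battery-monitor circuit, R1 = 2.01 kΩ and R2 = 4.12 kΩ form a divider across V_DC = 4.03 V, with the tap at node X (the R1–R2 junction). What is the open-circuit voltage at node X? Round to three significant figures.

V_th is the unloaded tap voltage: V_DC · R2/(R1+R2) = 4.03 × 0.6721 = 2.709 V.

V_th ≈ 2.71 V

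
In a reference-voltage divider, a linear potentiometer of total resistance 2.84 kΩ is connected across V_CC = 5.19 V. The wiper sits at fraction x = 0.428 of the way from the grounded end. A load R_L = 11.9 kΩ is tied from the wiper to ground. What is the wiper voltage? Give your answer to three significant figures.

Split the track: R_lower = x·R_p = 1.216 kΩ, R_upper = (1−x)·R_p = 1.624 kΩ.
R_L loads the lower segment: effective lower R = 1.103 kΩ.
Then V_out = V_CC · 1.103/(1.624 + 1.103) = 2.099 V.
(Unloaded: V_out = x·V_CC = 2.22 V.)

V_out ≈ 2.10 V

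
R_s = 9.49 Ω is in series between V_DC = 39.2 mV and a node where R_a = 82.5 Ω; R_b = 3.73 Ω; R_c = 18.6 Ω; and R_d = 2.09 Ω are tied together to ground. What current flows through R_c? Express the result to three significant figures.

I ≈ 0.242 mA

Equivalent of the parallel group: R_p = 1.231 Ω.
Node voltage V_A = V_DC · R_p/(R_s + R_p) = 39.2 × 0.1148 = 4.500 mV.
Branch current I = V_A/R_c = 4.500/18.6 = 0.2420 mA.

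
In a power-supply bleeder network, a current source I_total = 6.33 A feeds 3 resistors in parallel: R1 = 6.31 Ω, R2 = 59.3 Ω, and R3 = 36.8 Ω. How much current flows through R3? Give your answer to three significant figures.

Conductances: ΣG = 1/6.31 + 1/59.3 + 1/36.8 = 0.2025 (1/Ω).
R3 takes the fraction G_k/ΣG = 0.02717/0.2025 = 0.1342, so I = 6.33 × 0.1342 = 0.8494 A.

I ≈ 0.849 A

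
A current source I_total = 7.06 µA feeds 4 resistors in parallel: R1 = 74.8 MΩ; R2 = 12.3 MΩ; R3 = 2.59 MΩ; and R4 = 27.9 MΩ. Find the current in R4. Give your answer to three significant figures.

ΣG = 1/74.8 + 1/12.3 + 1/2.59 + 1/27.9 = 0.5166.
Current divider: I(R4) = I_total · G_k/ΣG = 7.06 × (0.03584/0.5166) = 7.06 × 0.06938 = 0.4898 µA.

I ≈ 0.490 µA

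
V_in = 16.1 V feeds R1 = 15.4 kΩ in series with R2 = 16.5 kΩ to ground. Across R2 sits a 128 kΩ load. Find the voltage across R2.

V_out ≈ 7.84 V

The load sits in parallel with R2, giving an effective lower resistance R2' = R2·R_L/(R2+R_L) = 14.62 kΩ.
Now apply the divider: V_out = 16.1 × 0.4869 = 7.840 V.
(Unloaded it would be 8.33 V; the load pulls it down.)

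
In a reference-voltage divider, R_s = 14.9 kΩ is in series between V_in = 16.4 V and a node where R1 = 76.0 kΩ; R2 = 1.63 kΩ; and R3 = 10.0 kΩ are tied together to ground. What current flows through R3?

I ≈ 0.139 mA

Combine the parallel branches: R_p = (1/76.0 + 1/1.63 + 1/10.0)⁻¹ = 1.376 kΩ.
V_A = 16.4 × 1.376/16.28 = 1.387 V.
Branch current I = V_A/R3 = 1.387/10.0 = 0.1387 mA.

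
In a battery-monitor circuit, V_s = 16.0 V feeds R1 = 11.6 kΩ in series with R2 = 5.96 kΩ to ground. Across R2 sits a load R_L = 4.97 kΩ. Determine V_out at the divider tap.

V_out ≈ 3.03 V

R2 ‖ R_L = (5.96 × 4.97)/(5.96 + 4.97) = 2.710 kΩ.
Now apply the divider: V_out = 16.0 × 0.1894 = 3.030 V.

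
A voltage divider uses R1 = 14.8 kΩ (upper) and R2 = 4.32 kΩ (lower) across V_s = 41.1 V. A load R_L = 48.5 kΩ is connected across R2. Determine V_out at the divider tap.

V_out ≈ 8.69 V

R2 ‖ R_L = (4.32 × 48.5)/(4.32 + 48.5) = 3.967 kΩ.
Then V_out = V_s · R2'/(R1 + R2') = 41.1 × 3.967/18.77 = 8.687 V.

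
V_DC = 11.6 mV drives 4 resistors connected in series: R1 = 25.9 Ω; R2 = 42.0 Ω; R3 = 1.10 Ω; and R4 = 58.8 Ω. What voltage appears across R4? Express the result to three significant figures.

Series total: ΣR = 25.9 + 42.0 + 1.10 + 58.8 = 127.8 Ω.
V = V_DC · R/ΣR = 11.6 × 0.4601 = 5.337 mV.

V ≈ 5.34 mV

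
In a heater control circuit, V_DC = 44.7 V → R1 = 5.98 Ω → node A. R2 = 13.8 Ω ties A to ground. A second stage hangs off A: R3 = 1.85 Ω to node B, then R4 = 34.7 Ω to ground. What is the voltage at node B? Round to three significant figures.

Looking into the second stage from A: R3 + R4 = 36.55 Ω appears in parallel with R2.
Effective lower resistance at A: R2 ‖ 36.55 = 10.02 Ω.
First divider: V_A = V_DC · 10.02/(5.98 + 10.02) = 27.99 V.
V_B = V_A × 0.9494 = 26.57 V.

V_B ≈ 26.6 V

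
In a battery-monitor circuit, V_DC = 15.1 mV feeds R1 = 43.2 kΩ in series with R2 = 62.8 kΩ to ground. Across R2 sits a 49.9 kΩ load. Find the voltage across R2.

V_out ≈ 5.91 mV

R2 ‖ R_L = (62.8 × 49.9)/(62.8 + 49.9) = 27.81 kΩ.
Voltage divider with the loaded lower leg: V_out = 15.1 × 27.81/(43.2 + 27.81) = 15.1 × 0.3916 = 5.913 mV.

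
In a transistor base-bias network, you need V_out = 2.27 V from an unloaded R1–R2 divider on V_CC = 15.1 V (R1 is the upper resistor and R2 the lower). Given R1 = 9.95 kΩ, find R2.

Required fraction k = V_out/V_CC = 0.1503.
Rearranging, R2 = R1·k/(1−k) = 9.95 × 0.1769 = 1.760 kΩ.

R2 ≈ 1.76 kΩ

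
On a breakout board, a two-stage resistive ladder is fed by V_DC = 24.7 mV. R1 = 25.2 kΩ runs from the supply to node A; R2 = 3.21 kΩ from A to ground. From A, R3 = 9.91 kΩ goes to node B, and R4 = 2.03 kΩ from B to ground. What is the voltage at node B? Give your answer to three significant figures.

V_B ≈ 0.383 mV

Node A sees R2 in parallel with the series input of stage 2, R3 + R4 = 11.94 kΩ.
Effective lower resistance at A: R2 ‖ 11.94 = 2.530 kΩ.
So V_A = 24.7 × 0.09123 = 2.253 mV.
Stage 2 is unloaded, so V_B = V_A · R4/(R3+R4) = 2.253 × 2.03/11.94 = 0.3831 mV.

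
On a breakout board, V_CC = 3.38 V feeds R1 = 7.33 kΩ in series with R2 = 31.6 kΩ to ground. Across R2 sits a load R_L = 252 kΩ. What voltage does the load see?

First combine the lower leg with the load: R2 ‖ R_L = 28.08 kΩ.
Now apply the divider: V_out = 3.38 × 0.7930 = 2.680 V.

V_out ≈ 2.68 V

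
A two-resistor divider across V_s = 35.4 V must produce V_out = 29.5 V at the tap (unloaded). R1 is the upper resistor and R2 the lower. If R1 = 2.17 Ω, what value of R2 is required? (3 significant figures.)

Required fraction k = V_out/V_s = 0.8333.
So R2 = R1 · V_out/(V_s − V_out) = 2.17 × 29.5/(35.4 − 29.5) = 2.17 × 5.000 = 10.85 Ω.

R2 ≈ 10.9 Ω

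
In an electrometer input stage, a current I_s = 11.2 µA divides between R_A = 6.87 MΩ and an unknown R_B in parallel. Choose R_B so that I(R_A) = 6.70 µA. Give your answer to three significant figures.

The fraction through R_A equals R_B/(R_A+R_B).
With f = 0.5982, R_B = R_A · f/(1−f) = 6.87 × 1.489 = 10.23 MΩ.

R_B ≈ 10.2 MΩ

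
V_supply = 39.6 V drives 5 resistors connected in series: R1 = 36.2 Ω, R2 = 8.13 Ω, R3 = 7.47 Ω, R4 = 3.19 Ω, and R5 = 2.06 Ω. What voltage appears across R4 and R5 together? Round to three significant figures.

V ≈ 3.64 V

Total series resistance ΣR = 36.2 + 8.13 + 7.47 + 3.19 + 2.06 = 57.05 Ω.
R_{R4..R5} = 3.19 + 2.06 = 5.250 Ω.
Voltage divider: V = V_supply · (5.250 / 57.05) = 39.6 × 0.09202 = 3.644 V.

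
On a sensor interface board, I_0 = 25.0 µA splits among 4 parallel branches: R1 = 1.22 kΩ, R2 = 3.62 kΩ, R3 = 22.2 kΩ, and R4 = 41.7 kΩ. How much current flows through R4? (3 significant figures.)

ΣG = 1/1.22 + 1/3.62 + 1/22.2 + 1/41.7 = 1.165.
Current divider: I(R4) = I_0 · G_k/ΣG = 25.0 × (0.02398/1.165) = 25.0 × 0.02059 = 0.5146 µA.

I ≈ 0.515 µA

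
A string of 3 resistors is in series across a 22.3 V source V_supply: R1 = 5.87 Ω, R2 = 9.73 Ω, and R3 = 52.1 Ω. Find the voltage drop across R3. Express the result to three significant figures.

Series total: ΣR = 5.87 + 9.73 + 52.1 = 67.70 Ω.
V = V_supply · R/ΣR = 22.3 × 0.7696 = 17.16 V.

V ≈ 17.2 V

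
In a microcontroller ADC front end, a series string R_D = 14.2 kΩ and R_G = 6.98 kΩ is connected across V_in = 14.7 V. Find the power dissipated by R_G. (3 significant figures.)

The common current is I = 14.7/21.18 = 0.6941 mA.
P = I²R = 0.4817 × 6.98 = 3.362 mW.

P ≈ 3.36 mW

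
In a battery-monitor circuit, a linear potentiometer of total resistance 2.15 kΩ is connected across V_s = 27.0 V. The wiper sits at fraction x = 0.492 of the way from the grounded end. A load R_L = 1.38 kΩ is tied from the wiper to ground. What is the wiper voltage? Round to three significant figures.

Split the track: R_lower = x·R_p = 1.058 kΩ, R_upper = (1−x)·R_p = 1.092 kΩ.
Lower segment in parallel with the load: 1.058 ‖ 1.38 = 0.5988 kΩ.
V_out = 27.0 × 0.5988/(1.092 + 0.5988) = 9.561 V.

V_out ≈ 9.56 V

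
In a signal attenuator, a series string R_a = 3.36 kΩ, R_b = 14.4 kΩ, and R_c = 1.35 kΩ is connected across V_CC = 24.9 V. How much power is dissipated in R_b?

P ≈ 24.4 mW

The common current is I = 24.9/19.11 = 1.303 mA.
P = I²R = 1.698 × 14.4 = 24.45 mW.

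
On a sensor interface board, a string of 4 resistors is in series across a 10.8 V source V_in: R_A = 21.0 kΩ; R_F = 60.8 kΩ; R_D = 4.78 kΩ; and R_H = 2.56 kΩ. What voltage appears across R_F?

Series total: ΣR = 21.0 + 60.8 + 4.78 + 2.56 = 89.14 kΩ.
By the voltage-divider rule, V = 10.8 × 60.80/89.14 = 7.366 V.

V ≈ 7.37 V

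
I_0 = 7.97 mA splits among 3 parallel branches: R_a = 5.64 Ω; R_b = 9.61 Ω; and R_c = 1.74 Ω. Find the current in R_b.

I ≈ 0.969 mA

ΣG = 1/5.64 + 1/9.61 + 1/1.74 = 0.8561.
R_b takes the fraction G_k/ΣG = 0.1041/0.8561 = 0.1216, so I = 7.97 × 0.1216 = 0.9688 mA.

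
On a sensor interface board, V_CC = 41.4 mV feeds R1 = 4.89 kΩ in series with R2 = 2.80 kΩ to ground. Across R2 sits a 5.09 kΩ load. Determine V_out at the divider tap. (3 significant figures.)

The load sits in parallel with R2, giving an effective lower resistance R2' = R2·R_L/(R2+R_L) = 1.806 kΩ.
Then V_out = V_CC · R2'/(R1 + R2') = 41.4 × 1.806/6.696 = 11.17 mV.
(Unloaded it would be 15.1 mV; the load pulls it down.)

V_out ≈ 11.2 mV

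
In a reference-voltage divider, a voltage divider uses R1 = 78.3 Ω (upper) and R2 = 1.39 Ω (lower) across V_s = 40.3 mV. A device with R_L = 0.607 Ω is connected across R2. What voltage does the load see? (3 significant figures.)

V_out ≈ 0.216 mV

The load sits in parallel with R2, giving an effective lower resistance R2' = R2·R_L/(R2+R_L) = 0.4225 Ω.
Voltage divider with the loaded lower leg: V_out = 40.3 × 0.4225/(78.3 + 0.4225) = 40.3 × 0.005367 = 0.2163 mV.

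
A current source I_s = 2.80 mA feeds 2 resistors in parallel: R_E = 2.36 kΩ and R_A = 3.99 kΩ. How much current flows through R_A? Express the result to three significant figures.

With just two branches, the current splits inversely with resistance.
I(R_A) = 2.80 × 2.36/(2.36 + 3.99) = 2.80 × 0.3717 = 1.041 mA.

I ≈ 1.04 mA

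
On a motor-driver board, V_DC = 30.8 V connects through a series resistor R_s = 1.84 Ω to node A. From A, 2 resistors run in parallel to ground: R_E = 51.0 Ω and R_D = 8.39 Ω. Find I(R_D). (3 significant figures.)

Equivalent of the parallel group: R_p = 7.205 Ω.
Node voltage V_A = V_DC · R_p/(R_s + R_p) = 30.8 × 0.7966 = 24.53 V.
I(R_D) = V_A / R_D = 24.53/8.39 = 2.924 A.

I ≈ 2.92 A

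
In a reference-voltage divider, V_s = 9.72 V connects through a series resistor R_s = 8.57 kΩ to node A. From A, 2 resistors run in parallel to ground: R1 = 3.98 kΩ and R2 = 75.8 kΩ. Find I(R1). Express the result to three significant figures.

Parallel bank: R_p = 1/(1/3.98 + 1/75.8) = 3.781 kΩ.
V_A = 9.72 × 3.781/12.35 = 2.976 V.
Branch current I = V_A/R1 = 2.976/3.98 = 0.7477 mA.

I ≈ 0.748 mA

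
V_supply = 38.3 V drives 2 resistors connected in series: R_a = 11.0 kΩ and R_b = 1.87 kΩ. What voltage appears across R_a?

V ≈ 32.7 V

ΣR = 11.0 + 1.87 = 12.87 kΩ.
Voltage divider: V = V_supply · (11.00 / 12.87) = 38.3 × 0.8547 = 32.74 V.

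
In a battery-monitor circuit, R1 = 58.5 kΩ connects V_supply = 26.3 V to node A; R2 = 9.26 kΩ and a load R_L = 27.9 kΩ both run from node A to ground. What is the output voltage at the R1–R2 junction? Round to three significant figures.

First combine the lower leg with the load: R2 ‖ R_L = 6.952 kΩ.
Then V_out = V_supply · R2'/(R1 + R2') = 26.3 × 6.952/65.45 = 2.794 V.
(Unloaded it would be 3.59 V; the load pulls it down.)

V_out ≈ 2.79 V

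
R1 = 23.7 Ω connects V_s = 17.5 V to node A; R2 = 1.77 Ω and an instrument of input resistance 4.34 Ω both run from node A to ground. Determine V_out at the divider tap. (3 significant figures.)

V_out ≈ 0.882 V

The load sits in parallel with R2, giving an effective lower resistance R2' = R2·R_L/(R2+R_L) = 1.257 Ω.
Voltage divider with the loaded lower leg: V_out = 17.5 × 1.257/(23.7 + 1.257) = 17.5 × 0.05038 = 0.8816 V.
(Unloaded it would be 1.22 V; the load pulls it down.)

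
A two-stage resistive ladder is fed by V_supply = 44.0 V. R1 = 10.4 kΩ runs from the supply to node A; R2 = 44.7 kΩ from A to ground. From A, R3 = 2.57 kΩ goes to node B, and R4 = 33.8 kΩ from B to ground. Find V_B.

The second stage (R3 + R4 = 36.37 kΩ) loads node A in parallel with R2.
Effective lower resistance at A: R2 ‖ 36.37 = 20.05 kΩ.
V_A = 44.0 × 20.05/(10.4 + 20.05) = 28.97 V.
Stage 2 is unloaded, so V_B = V_A · R4/(R3+R4) = 28.97 × 33.8/36.37 = 26.93 V.

V_B ≈ 26.9 V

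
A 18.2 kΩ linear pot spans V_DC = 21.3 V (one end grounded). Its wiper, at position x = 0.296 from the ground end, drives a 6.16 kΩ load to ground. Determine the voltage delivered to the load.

V_out ≈ 3.90 V

Split the track: R_lower = x·R_p = 5.387 kΩ, R_upper = (1−x)·R_p = 12.81 kΩ.
Lower segment in parallel with the load: 5.387 ‖ 6.16 = 2.874 kΩ.
Then V_out = V_DC · 2.874/(12.81 + 2.874) = 3.902 V.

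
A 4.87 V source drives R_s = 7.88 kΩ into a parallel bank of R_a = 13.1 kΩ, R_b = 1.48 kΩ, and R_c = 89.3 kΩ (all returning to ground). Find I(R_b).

I ≈ 0.469 mA

Combine the parallel branches: R_p = (1/13.1 + 1/1.48 + 1/89.3)⁻¹ = 1.310 kΩ.
V_A = 4.87 × 1.310/9.190 = 0.6943 V.
I(R_b) = V_A / R_b = 0.6943/1.48 = 0.4691 mA.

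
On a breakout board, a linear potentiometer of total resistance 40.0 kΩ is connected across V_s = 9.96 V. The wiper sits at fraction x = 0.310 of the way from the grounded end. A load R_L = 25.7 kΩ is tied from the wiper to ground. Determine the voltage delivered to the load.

Lower segment x·R_p = 12.40 kΩ; upper segment (1−x)·R_p = 27.60 kΩ.
Lower segment in parallel with the load: 12.40 ‖ 25.7 = 8.364 kΩ.
V_out = 9.96 × 8.364/(27.60 + 8.364) = 2.316 V.
(Unloaded: V_out = x·V_s = 3.09 V.)

V_out ≈ 2.32 V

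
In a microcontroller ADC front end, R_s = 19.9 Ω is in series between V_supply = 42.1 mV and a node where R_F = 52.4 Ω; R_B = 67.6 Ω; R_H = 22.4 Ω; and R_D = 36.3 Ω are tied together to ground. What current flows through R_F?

Parallel bank: R_p = 1/(1/52.4 + 1/67.6 + 1/22.4 + 1/36.3) = 9.428 Ω.
Node voltage V_A = V_supply · R_p/(R_s + R_p) = 42.1 × 0.3215 = 13.53 mV.
I(R_F) = V_A / R_F = 13.53/52.4 = 0.2583 mA.
(Check via current divider: I_total = 1.435 mA; share G_k/ΣG = 0.1799 → same result.)

I ≈ 0.258 mA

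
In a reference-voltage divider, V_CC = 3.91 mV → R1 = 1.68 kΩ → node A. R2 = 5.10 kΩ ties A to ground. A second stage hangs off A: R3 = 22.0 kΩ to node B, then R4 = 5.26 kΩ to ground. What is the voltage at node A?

V_A ≈ 2.81 mV

Node A sees R2 in parallel with the series input of stage 2, R3 + R4 = 27.26 kΩ.
R2 ‖ (R3+R4) = 4.296 kΩ.
V_A = 3.91 × 4.296/(1.68 + 4.296) = 2.811 mV.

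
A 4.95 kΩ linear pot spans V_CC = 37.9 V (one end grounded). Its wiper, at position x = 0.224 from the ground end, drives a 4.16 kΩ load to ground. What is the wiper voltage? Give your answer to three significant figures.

V_out ≈ 7.03 V

Lower segment x·R_p = 1.109 kΩ; upper segment (1−x)·R_p = 3.841 kΩ.
(x·R_p) ‖ R_L = 0.8755 kΩ.
Loaded-divider output: V_out = 37.9 × 0.1856 = 7.035 V.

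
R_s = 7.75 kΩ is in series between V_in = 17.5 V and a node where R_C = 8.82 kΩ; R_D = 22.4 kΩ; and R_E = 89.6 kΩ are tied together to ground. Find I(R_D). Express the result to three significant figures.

I ≈ 0.338 mA

Equivalent of the parallel group: R_p = 5.911 kΩ.
V_A by voltage divider: V_A = 17.5 × 5.911/(7.75 + 5.911) = 7.572 V.
I(R_D) = V_A / R_D = 7.572/22.4 = 0.3380 mA.
(Check via current divider: I_total = 1.281 mA; share G_k/ΣG = 0.2639 → same result.)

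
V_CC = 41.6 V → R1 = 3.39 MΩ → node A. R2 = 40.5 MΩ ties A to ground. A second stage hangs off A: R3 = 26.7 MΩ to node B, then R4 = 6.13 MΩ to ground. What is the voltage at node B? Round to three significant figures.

Node A sees R2 in parallel with the series input of stage 2, R3 + R4 = 32.83 MΩ.
R2 ‖ (R3+R4) = 18.13 MΩ.
So V_A = 41.6 × 0.8425 = 35.05 V.
Then the unloaded second divider: V_B = V_A × R4/(R3+R4) = 35.05 × 0.1867 = 6.544 V.

V_B ≈ 6.54 V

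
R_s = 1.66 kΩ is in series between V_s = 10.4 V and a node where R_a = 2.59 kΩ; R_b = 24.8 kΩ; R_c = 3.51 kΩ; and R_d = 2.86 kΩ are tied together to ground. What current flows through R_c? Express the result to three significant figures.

Equivalent of the parallel group: R_p = 0.9425 kΩ.
V_A = 10.4 × 0.9425/2.603 = 3.766 V.
Branch current I = V_A/R_c = 3.766/3.51 = 1.073 mA.
(Check via current divider: I_total = 3.996 mA; share G_k/ΣG = 0.2685 → same result.)

I ≈ 1.07 mA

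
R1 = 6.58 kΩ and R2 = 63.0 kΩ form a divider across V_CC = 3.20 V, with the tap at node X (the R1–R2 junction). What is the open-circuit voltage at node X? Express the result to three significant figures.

V_th ≈ 2.90 V

V_th is the unloaded tap voltage: V_CC · R2/(R1+R2) = 3.20 × 0.9054 = 2.897 V.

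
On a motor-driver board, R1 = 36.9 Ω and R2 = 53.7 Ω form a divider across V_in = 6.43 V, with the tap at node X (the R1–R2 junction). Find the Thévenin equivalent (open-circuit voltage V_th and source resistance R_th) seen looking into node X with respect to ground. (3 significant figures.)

V_th ≈ 3.81 V, R_th ≈ 21.9 Ω

V_th is the unloaded tap voltage: V_in · R2/(R1+R2) = 6.43 × 0.5927 = 3.811 V.
Looking into X with the source shorted: R_th = R1·R2/(R1+R2) = 36.90 × 53.7/90.60 = 21.87 Ω.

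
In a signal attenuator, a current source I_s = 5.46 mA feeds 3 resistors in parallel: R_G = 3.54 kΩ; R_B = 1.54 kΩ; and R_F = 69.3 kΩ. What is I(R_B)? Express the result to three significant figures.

I ≈ 3.75 mA

Conductances: ΣG = 1/3.54 + 1/1.54 + 1/69.3 = 0.9463 (1/kΩ).
Current divider: I(R_B) = I_s · G_k/ΣG = 5.46 × (0.6494/0.9463) = 5.46 × 0.6862 = 3.747 mA.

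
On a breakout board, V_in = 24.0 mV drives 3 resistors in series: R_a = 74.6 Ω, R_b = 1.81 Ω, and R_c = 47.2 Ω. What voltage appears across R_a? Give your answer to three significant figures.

V ≈ 14.5 mV

ΣR = 74.6 + 1.81 + 47.2 = 123.6 Ω.
V = V_in · R/ΣR = 24.0 × 0.6035 = 14.48 mV.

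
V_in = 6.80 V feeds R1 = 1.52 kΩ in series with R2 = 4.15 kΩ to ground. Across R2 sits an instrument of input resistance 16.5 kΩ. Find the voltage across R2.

The load sits in parallel with R2, giving an effective lower resistance R2' = R2·R_L/(R2+R_L) = 3.316 kΩ.
Voltage divider with the loaded lower leg: V_out = 6.80 × 3.316/(1.52 + 3.316) = 6.80 × 0.6857 = 4.663 V.

V_out ≈ 4.66 V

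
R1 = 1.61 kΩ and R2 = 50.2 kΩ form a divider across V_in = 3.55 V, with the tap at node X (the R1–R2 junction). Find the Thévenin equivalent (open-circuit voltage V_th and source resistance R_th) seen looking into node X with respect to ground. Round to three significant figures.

V_th is the unloaded tap voltage: V_in · R2/(R1+R2) = 3.55 × 0.9689 = 3.440 V.
Zeroing V_in shorts the top of R1 to ground, so R_th = R1 ‖ R2 = 1.560 kΩ.

V_th ≈ 3.44 V, R_th ≈ 1.56 kΩ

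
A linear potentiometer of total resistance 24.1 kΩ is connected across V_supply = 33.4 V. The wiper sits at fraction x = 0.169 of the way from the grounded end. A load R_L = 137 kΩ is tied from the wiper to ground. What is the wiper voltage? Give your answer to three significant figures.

Lower segment x·R_p = 4.073 kΩ; upper segment (1−x)·R_p = 20.03 kΩ.
Lower segment in parallel with the load: 4.073 ‖ 137 = 3.955 kΩ.
Then V_out = V_supply · 3.955/(20.03 + 3.955) = 5.509 V.
(Unloaded: V_out = x·V_supply = 5.64 V.)

V_out ≈ 5.51 V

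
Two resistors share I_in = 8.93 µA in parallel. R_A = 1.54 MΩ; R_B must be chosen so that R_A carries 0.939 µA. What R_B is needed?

R_B ≈ 0.181 MΩ

In a two-way split, I_A/I_in = R_B/(R_A + R_B).
0.939/8.93 = R_B/(R_A + R_B) → R_B = R_A · (0.1052)/(1 − 0.1052) = 1.54 × 0.1175 = 0.1810 MΩ.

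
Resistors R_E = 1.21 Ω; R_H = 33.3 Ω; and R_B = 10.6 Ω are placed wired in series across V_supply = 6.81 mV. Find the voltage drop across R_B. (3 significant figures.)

V ≈ 1.60 mV

ΣR = 1.21 + 33.3 + 10.6 = 45.11 Ω.
V = V_supply · R/ΣR = 6.81 × 0.2350 = 1.600 mV.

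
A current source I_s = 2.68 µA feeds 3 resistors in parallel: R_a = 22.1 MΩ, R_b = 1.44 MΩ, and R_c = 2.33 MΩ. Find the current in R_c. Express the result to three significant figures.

Conductances: ΣG = 1/22.1 + 1/1.44 + 1/2.33 = 1.169 (1/MΩ).
Current divider: I(R_c) = I_s · G_k/ΣG = 2.68 × (0.4292/1.169) = 2.68 × 0.3672 = 0.9840 µA.

I ≈ 0.984 µA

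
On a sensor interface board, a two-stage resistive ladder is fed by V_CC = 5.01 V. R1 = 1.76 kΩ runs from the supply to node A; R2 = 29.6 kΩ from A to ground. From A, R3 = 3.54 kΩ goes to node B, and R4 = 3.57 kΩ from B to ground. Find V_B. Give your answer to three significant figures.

V_B ≈ 1.92 V

Looking into the second stage from A: R3 + R4 = 7.110 kΩ appears in parallel with R2.
R2 ‖ (R3+R4) = 5.733 kΩ.
First divider: V_A = V_CC · 5.733/(1.76 + 5.733) = 3.833 V.
Stage 2 is unloaded, so V_B = V_A · R4/(R3+R4) = 3.833 × 3.57/7.110 = 1.925 V.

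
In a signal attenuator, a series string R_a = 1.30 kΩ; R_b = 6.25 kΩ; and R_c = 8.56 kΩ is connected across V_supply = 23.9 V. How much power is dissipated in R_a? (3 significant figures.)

ΣR = 16.11 kΩ → I = 23.9/16.11 = 1.484 mA.
P = I²R = 2.201 × 1.30 = 2.861 mW.

P ≈ 2.86 mW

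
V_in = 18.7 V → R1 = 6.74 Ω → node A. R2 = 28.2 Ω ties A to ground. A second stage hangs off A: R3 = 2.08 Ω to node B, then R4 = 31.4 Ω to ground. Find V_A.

V_A ≈ 13.0 V

Node A sees R2 in parallel with the series input of stage 2, R3 + R4 = 33.48 Ω.
R2 ‖ (R3+R4) = 15.31 Ω.
First divider: V_A = V_in · 15.31/(6.74 + 15.31) = 12.98 V.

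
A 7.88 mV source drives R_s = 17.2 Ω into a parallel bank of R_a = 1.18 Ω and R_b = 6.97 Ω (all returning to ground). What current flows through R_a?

I ≈ 0.370 mA

Equivalent of the parallel group: R_p = 1.009 Ω.
V_A by voltage divider: V_A = 7.88 × 1.009/(17.2 + 1.009) = 0.4367 mV.
Branch current I = V_A/R_a = 0.4367/1.18 = 0.3701 mA.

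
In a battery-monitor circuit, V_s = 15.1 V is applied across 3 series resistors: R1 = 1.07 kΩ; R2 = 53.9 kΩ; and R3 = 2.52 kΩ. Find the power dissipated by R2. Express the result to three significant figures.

Series current I = V_s/ΣR = 15.1/57.49 = 0.2627 mA.
P(R2) = I²·R2 = (0.2627)² × 53.9 = 3.718 mW.

P ≈ 3.72 mW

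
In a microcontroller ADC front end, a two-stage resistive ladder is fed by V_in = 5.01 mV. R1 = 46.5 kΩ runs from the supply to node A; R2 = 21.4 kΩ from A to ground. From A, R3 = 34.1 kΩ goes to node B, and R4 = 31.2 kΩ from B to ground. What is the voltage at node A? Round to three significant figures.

Looking into the second stage from A: R3 + R4 = 65.30 kΩ appears in parallel with R2.
R2 ‖ (R3+R4) = 16.12 kΩ.
So V_A = 5.01 × 0.2574 = 1.290 mV.

V_A ≈ 1.29 mV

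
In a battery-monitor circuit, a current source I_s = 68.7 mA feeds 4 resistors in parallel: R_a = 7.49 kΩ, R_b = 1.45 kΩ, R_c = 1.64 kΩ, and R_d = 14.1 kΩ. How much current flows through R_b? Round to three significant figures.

ΣG = 1/7.49 + 1/1.45 + 1/1.64 + 1/14.1 = 1.504.
R_b takes the fraction G_k/ΣG = 0.6897/1.504 = 0.4586, so I = 68.7 × 0.4586 = 31.51 mA.

I ≈ 31.5 mA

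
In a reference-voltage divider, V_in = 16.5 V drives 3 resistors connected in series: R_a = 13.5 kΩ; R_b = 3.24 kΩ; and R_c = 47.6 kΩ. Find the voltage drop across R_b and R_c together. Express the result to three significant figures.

ΣR = 13.5 + 3.24 + 47.6 = 64.34 kΩ.
R_{R_b..R_c} = 3.24 + 47.6 = 50.84 kΩ.
Voltage divider: V = V_in · (50.84 / 64.34) = 16.5 × 0.7902 = 13.04 V.

V ≈ 13.0 V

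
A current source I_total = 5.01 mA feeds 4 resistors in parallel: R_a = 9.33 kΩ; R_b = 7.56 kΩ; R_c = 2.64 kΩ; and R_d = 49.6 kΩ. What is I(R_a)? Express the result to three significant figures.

I ≈ 0.841 mA

Conductances: ΣG = 1/9.33 + 1/7.56 + 1/2.64 + 1/49.6 = 0.6384 (1/kΩ).
R_a takes the fraction G_k/ΣG = 0.1072/0.6384 = 0.1679, so I = 5.01 × 0.1679 = 0.8411 mA.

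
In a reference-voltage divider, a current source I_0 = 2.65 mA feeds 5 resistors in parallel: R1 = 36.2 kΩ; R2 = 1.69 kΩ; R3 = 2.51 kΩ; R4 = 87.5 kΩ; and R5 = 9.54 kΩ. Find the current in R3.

Total conductance ΣG = 1/36.2 + 1/1.69 + 1/2.51 + 1/87.5 + 1/9.54 = 1.134 (units of 1/kΩ).
R3 takes the fraction G_k/ΣG = 0.3984/1.134 = 0.3513, so I = 2.65 × 0.3513 = 0.9310 mA.

I ≈ 0.931 mA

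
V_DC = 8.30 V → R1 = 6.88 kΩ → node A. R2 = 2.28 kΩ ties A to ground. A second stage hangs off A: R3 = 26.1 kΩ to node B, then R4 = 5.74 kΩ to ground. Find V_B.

V_B ≈ 0.353 V

Node A sees R2 in parallel with the series input of stage 2, R3 + R4 = 31.84 kΩ.
Effective lower resistance at A: R2 ‖ 31.84 = 2.128 kΩ.
First divider: V_A = V_DC · 2.128/(6.88 + 2.128) = 1.960 V.
Then the unloaded second divider: V_B = V_A × R4/(R3+R4) = 1.960 × 0.1803 = 0.3534 V.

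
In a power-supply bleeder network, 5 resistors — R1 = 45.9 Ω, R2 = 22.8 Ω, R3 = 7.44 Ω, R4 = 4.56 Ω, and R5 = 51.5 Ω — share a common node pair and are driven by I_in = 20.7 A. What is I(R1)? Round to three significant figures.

I ≈ 1.03 A

ΣG = 1/45.9 + 1/22.8 + 1/7.44 + 1/4.56 + 1/51.5 = 0.4388.
R1 takes the fraction G_k/ΣG = 0.02179/0.4388 = 0.04965, so I = 20.7 × 0.04965 = 1.028 A.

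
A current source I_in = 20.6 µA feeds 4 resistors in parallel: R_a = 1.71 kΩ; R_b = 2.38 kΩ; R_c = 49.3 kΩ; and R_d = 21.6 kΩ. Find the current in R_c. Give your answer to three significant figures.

I ≈ 0.390 µA

Conductances: ΣG = 1/1.71 + 1/2.38 + 1/49.3 + 1/21.6 = 1.072 (1/kΩ).
Current divider: I(R_c) = I_in · G_k/ΣG = 20.6 × (0.02028/1.072) = 20.6 × 0.01893 = 0.3900 µA.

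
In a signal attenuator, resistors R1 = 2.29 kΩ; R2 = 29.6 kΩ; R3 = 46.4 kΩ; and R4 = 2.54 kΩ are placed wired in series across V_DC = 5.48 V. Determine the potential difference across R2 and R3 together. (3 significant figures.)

Series total: ΣR = 2.29 + 29.6 + 46.4 + 2.54 = 80.83 kΩ.
R_{R2..R3} = 29.6 + 46.4 = 76.00 kΩ.
Voltage divider: V = V_DC · (76.00 / 80.83) = 5.48 × 0.9402 = 5.153 V.

V ≈ 5.15 V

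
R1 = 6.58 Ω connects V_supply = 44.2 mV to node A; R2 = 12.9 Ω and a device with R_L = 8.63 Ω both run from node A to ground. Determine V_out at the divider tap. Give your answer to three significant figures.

V_out ≈ 19.4 mV

First combine the lower leg with the load: R2 ‖ R_L = 5.171 Ω.
Voltage divider with the loaded lower leg: V_out = 44.2 × 5.171/(6.58 + 5.171) = 44.2 × 0.4400 = 19.45 mV.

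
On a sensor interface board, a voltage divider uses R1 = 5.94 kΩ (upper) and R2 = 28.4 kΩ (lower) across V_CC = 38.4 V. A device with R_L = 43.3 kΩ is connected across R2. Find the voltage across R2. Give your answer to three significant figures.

V_out ≈ 28.5 V

R2 ‖ R_L = (28.4 × 43.3)/(28.4 + 43.3) = 17.15 kΩ.
Now apply the divider: V_out = 38.4 × 0.7428 = 28.52 V.
(Unloaded it would be 31.8 V; the load pulls it down.)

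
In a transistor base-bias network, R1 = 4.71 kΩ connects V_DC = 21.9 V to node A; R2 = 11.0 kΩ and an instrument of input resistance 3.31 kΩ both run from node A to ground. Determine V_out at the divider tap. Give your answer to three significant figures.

R2 ‖ R_L = (11.0 × 3.31)/(11.0 + 3.31) = 2.544 kΩ.
Voltage divider with the loaded lower leg: V_out = 21.9 × 2.544/(4.71 + 2.544) = 21.9 × 0.3507 = 7.681 V.

V_out ≈ 7.68 V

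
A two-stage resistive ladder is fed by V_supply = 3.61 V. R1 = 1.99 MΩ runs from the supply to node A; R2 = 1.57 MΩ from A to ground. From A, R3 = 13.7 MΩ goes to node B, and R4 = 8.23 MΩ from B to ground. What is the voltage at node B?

V_B ≈ 0.574 V

Node A sees R2 in parallel with the series input of stage 2, R3 + R4 = 21.93 MΩ.
Effective lower resistance at A: R2 ‖ 21.93 = 1.465 MΩ.
V_A = 3.61 × 1.465/(1.99 + 1.465) = 1.531 V.
Stage 2 is unloaded, so V_B = V_A · R4/(R3+R4) = 1.531 × 8.23/21.93 = 0.5745 V.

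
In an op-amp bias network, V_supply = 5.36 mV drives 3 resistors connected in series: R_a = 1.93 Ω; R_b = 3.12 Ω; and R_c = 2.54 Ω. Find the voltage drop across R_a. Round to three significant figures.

V ≈ 1.36 mV

Series total: ΣR = 1.93 + 3.12 + 2.54 = 7.590 Ω.
V = V_supply · R/ΣR = 5.36 × 0.2543 = 1.363 mV.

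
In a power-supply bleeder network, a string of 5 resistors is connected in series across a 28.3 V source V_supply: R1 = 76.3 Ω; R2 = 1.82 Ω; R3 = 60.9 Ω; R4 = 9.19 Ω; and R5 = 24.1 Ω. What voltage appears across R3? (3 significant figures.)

Total series resistance ΣR = 76.3 + 1.82 + 60.9 + 9.19 + 24.1 = 172.3 Ω.
Voltage divider: V = V_supply · (60.90 / 172.3) = 28.3 × 0.3534 = 10.00 V.

V ≈ 10.0 V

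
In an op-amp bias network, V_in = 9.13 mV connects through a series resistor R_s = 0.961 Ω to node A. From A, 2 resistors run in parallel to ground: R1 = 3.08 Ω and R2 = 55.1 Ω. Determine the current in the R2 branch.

Combine the parallel branches: R_p = (1/3.08 + 1/55.1)⁻¹ = 2.917 Ω.
Node voltage V_A = V_in · R_p/(R_s + R_p) = 9.13 × 0.7522 = 6.867 mV.
Branch current I = V_A/R2 = 6.867/55.1 = 0.1246 mA.

I ≈ 0.125 mA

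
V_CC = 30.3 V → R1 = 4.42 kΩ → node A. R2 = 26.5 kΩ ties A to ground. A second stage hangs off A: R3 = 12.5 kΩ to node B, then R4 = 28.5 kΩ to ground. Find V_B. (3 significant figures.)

Node A sees R2 in parallel with the series input of stage 2, R3 + R4 = 41.00 kΩ.
R2 ‖ (R3+R4) = 16.10 kΩ.
First divider: V_A = V_CC · 16.10/(4.42 + 16.10) = 23.77 V.
V_B = V_A × 0.6951 = 16.52 V.

V_B ≈ 16.5 V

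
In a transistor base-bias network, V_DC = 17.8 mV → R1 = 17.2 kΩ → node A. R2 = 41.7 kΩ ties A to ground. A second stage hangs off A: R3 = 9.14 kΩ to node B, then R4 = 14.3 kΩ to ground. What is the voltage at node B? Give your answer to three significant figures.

V_B ≈ 5.06 mV

The second stage (R3 + R4 = 23.44 kΩ) loads node A in parallel with R2.
R2 ‖ (R3+R4) = 15.01 kΩ.
So V_A = 17.8 × 0.4659 = 8.294 mV.
Stage 2 is unloaded, so V_B = V_A · R4/(R3+R4) = 8.294 × 14.3/23.44 = 5.060 mV.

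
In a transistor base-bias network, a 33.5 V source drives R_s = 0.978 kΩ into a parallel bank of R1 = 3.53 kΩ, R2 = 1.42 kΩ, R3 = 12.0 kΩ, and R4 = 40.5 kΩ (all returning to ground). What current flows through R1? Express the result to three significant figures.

I ≈ 4.58 mA

Equivalent of the parallel group: R_p = 0.9128 kΩ.
Node voltage V_A = V_DC · R_p/(R_s + R_p) = 33.5 × 0.4828 = 16.17 V.
Branch current I = V_A/R1 = 16.17/3.53 = 4.581 mA.
(Check via current divider: I_total = 17.72 mA; share G_k/ΣG = 0.2586 → same result.)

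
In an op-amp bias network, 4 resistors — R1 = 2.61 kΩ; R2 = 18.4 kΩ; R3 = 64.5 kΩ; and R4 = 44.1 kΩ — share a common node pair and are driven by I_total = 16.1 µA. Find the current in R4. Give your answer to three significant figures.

I ≈ 0.768 µA

Conductances: ΣG = 1/2.61 + 1/18.4 + 1/64.5 + 1/44.1 = 0.4757 (1/kΩ).
Current divider: I(R4) = I_total · G_k/ΣG = 16.1 × (0.02268/0.4757) = 16.1 × 0.04767 = 0.7675 µA.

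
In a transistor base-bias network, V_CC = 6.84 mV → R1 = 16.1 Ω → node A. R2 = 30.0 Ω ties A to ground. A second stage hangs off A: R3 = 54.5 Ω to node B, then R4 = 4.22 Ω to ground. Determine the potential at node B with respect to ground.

V_B ≈ 0.271 mV

Looking into the second stage from A: R3 + R4 = 58.72 Ω appears in parallel with R2.
R2 ‖ (R3+R4) = 19.86 Ω.
So V_A = 6.84 × 0.5522 = 3.777 mV.
Stage 2 is unloaded, so V_B = V_A · R4/(R3+R4) = 3.777 × 4.22/58.72 = 0.2715 mV.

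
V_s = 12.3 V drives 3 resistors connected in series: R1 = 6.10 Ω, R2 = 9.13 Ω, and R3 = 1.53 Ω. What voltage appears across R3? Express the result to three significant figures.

Total series resistance ΣR = 6.10 + 9.13 + 1.53 = 16.76 Ω.
V = V_s · R/ΣR = 12.3 × 0.09129 = 1.123 V.

V ≈ 1.12 V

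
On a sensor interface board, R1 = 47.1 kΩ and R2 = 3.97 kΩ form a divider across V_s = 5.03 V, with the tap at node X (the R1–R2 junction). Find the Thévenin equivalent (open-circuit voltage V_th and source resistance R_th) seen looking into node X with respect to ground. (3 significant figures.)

V_th ≈ 0.391 V, R_th ≈ 3.66 kΩ

V_th is the unloaded tap voltage: V_s · R2/(R1+R2) = 5.03 × 0.07774 = 0.3910 V.
Looking into X with the source shorted: R_th = R1·R2/(R1+R2) = 47.10 × 3.97/51.07 = 3.661 kΩ.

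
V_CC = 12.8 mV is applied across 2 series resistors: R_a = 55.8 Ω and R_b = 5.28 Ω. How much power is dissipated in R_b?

ΣR = 61.08 Ω → I = 12.8/61.08 = 0.2096 mA.
P(R_b) = I²·R_b = (0.2096)² × 5.28 = 0.2319 µW.

P ≈ 0.232 µW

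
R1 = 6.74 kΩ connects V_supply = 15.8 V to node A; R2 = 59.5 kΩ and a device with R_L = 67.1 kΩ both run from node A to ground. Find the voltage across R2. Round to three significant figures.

V_out ≈ 13.0 V

First combine the lower leg with the load: R2 ‖ R_L = 31.54 kΩ.
Voltage divider with the loaded lower leg: V_out = 15.8 × 31.54/(6.74 + 31.54) = 15.8 × 0.8239 = 13.02 V.
(Unloaded it would be 14.2 V; the load pulls it down.)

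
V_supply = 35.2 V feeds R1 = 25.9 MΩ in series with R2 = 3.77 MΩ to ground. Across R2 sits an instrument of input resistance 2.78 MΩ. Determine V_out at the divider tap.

V_out ≈ 2.05 V

The load sits in parallel with R2, giving an effective lower resistance R2' = R2·R_L/(R2+R_L) = 1.600 MΩ.
Then V_out = V_supply · R2'/(R1 + R2') = 35.2 × 1.600/27.50 = 2.048 V.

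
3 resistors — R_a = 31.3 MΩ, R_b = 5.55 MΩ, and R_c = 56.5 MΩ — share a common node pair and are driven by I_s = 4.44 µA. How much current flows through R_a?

I ≈ 0.617 µA

Conductances: ΣG = 1/31.3 + 1/5.55 + 1/56.5 = 0.2298 (1/MΩ).
R_a takes the fraction G_k/ΣG = 0.03195/0.2298 = 0.1390, so I = 4.44 × 0.1390 = 0.6172 µA.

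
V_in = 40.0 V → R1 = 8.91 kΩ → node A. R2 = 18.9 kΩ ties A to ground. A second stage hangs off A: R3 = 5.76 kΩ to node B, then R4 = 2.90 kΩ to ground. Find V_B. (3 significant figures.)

V_B ≈ 5.36 V

Looking into the second stage from A: R3 + R4 = 8.660 kΩ appears in parallel with R2.
Effective lower resistance at A: R2 ‖ 8.660 = 5.939 kΩ.
So V_A = 40.0 × 0.4000 = 16.00 V.
Stage 2 is unloaded, so V_B = V_A · R4/(R3+R4) = 16.00 × 2.90/8.660 = 5.357 V.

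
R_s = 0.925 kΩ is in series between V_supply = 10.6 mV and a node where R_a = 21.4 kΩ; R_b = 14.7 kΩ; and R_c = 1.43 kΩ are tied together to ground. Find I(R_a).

I ≈ 0.283 µA

Equivalent of the parallel group: R_p = 1.228 kΩ.
V_A by voltage divider: V_A = 10.6 × 1.228/(0.925 + 1.228) = 6.047 mV.
Branch current I = V_A/R_a = 6.047/21.4 = 0.2826 µA.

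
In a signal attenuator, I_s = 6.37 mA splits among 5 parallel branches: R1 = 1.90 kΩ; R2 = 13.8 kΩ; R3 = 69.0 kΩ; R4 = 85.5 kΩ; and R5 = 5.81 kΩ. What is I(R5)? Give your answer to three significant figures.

Total conductance ΣG = 1/1.90 + 1/13.8 + 1/69.0 + 1/85.5 + 1/5.81 = 0.7971 (units of 1/kΩ).
By the current-divider rule, I = I_s · G_k/ΣG = 6.37 × 0.2159 = 1.375 mA.

I ≈ 1.38 mA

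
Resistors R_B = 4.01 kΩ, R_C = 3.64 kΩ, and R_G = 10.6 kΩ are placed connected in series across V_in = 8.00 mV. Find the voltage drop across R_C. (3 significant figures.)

Series total: ΣR = 4.01 + 3.64 + 10.6 = 18.25 kΩ.
Voltage divider: V = V_in · (3.640 / 18.25) = 8.00 × 0.1995 = 1.596 mV.

V ≈ 1.60 mV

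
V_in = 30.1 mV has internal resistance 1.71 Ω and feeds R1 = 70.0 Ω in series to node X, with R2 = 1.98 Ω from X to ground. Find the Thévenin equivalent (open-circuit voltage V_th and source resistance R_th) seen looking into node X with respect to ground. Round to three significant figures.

V_th ≈ 0.809 mV, R_th ≈ 1.93 Ω

R1' = 1.71 + 70.0 = 71.71 Ω (source resistance + R1).
With X open, the divider is unloaded: V_th = 30.1 × 1.98/73.69 = 0.8088 mV.
Zeroing V_in shorts the top of R1' to ground, so R_th = R1' ‖ R2 = 1.927 Ω.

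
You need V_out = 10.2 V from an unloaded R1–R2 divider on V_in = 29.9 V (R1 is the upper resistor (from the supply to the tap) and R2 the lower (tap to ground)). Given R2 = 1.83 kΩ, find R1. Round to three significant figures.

R1 ≈ 3.53 kΩ

The divider ratio is R2/(R1+R2) = 10.2/29.9 = 0.3411.
So R1 = R2 · (V_in/V_out − 1) = 1.83 × (29.9/10.2 − 1) = 1.83 × 1.931 = 3.534 kΩ.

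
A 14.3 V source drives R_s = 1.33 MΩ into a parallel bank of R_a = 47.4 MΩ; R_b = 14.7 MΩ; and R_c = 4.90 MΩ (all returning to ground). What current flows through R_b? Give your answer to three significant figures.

Parallel bank: R_p = 1/(1/47.4 + 1/14.7 + 1/4.90) = 3.411 MΩ.
V_A by voltage divider: V_A = 14.3 × 3.411/(1.33 + 3.411) = 10.29 V.
I(R_b) = V_A / R_b = 10.29/14.7 = 0.6999 µA.

I ≈ 0.700 µA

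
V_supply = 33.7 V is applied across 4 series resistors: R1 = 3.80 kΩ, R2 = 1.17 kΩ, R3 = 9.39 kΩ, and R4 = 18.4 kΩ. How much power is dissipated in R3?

Series current I = V_supply/ΣR = 33.7/32.76 = 1.029 mA.
V(R3) = I·R = 9.659 V; P = V·I = 9.659 × 1.029 = 9.937 mW.

P ≈ 9.94 mW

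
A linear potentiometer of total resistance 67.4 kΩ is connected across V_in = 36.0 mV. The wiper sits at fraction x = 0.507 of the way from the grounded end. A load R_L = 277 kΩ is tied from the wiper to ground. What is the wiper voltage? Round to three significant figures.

The pot divides into 33.23 kΩ above the wiper and 34.17 kΩ below.
R_L loads the lower segment: effective lower R = 30.42 kΩ.
Then V_out = V_in · 30.42/(33.23 + 30.42) = 17.21 mV.
(Unloaded: V_out = x·V_in = 18.3 mV.)

V_out ≈ 17.2 mV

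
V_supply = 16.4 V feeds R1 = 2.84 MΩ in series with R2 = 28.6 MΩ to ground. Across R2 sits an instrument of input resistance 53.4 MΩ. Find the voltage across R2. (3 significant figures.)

V_out ≈ 14.2 V

R2 ‖ R_L = (28.6 × 53.4)/(28.6 + 53.4) = 18.62 MΩ.
Then V_out = V_supply · R2'/(R1 + R2') = 16.4 × 18.62/21.46 = 14.23 V.
(Unloaded it would be 14.9 V; the load pulls it down.)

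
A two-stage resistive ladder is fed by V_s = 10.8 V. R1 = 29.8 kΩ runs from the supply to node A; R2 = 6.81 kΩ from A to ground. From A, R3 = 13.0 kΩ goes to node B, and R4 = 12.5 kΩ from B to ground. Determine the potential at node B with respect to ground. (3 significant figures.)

V_B ≈ 0.809 V

Node A sees R2 in parallel with the series input of stage 2, R3 + R4 = 25.50 kΩ.
Effective lower resistance at A: R2 ‖ 25.50 = 5.375 kΩ.
V_A = 10.8 × 5.375/(29.8 + 5.375) = 1.650 V.
Stage 2 is unloaded, so V_B = V_A · R4/(R3+R4) = 1.650 × 12.5/25.50 = 0.8089 V.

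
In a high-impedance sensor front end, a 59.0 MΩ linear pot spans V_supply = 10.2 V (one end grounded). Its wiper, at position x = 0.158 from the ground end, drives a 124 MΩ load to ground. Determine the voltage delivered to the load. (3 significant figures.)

V_out ≈ 1.52 V

Split the track: R_lower = x·R_p = 9.322 MΩ, R_upper = (1−x)·R_p = 49.68 MΩ.
R_L loads the lower segment: effective lower R = 8.670 MΩ.
Then V_out = V_supply · 8.670/(49.68 + 8.670) = 1.516 V.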